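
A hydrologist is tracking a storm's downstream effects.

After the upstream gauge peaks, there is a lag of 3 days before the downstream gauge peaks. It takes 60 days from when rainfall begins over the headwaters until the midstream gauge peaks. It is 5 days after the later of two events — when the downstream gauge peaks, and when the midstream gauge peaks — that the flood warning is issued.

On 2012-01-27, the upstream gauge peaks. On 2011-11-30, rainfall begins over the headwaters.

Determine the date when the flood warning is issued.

2012-02-04

The upstream gauge peaks: Jan 27, 2012.
The downstream gauge peaks: Jan 27, 2012 + 3 days = Jan 30, 2012.
Rainfall begins over the headwaters: Nov 30, 2011.
The midstream gauge peaks: Nov 30, 2011 + 60 days = Jan 29, 2012.
Both prerequisites met — the downstream gauge peaks (Jan 30, 2012), the midstream gauge peaks (Jan 29, 2012); the later is Jan 30, 2012.
The flood warning is issued: Jan 30, 2012 + 5 days = Feb 4, 2012.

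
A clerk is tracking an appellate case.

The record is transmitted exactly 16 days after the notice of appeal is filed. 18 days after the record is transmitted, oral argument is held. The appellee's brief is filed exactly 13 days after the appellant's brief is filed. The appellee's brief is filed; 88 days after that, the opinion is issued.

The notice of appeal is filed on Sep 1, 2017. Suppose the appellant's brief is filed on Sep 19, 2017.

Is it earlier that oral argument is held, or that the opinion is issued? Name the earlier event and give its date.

The notice of appeal is filed: Sep 1, 2017.
The record is transmitted: Sep 1, 2017 + 16 days = Sep 17, 2017.
Oral argument is held: Sep 17, 2017 + 18 days = Oct 5, 2017.
The appellant's brief is filed: Sep 19, 2017.
The appellee's brief is filed: Sep 19, 2017 + 13 days = Oct 2, 2017.
The opinion is issued: Oct 2, 2017 + 88 days = Dec 29, 2017.
Comparing: oral argument is held on Oct 5, 2017 vs the opinion is issued on Dec 29, 2017. Earlier: oral argument is held.

Oral argument is held — Oct 5, 2017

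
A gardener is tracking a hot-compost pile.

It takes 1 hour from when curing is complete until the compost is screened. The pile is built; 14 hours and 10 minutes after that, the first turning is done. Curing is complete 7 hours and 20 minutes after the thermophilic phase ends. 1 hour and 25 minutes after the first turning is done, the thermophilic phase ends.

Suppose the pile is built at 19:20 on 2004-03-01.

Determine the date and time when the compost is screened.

The pile is built: 19:20 Mar 1, 2004.
The first turning is done: 19:20 Mar 1, 2004 + 14h10m = 09:30 Mar 2, 2004.
The thermophilic phase ends: 09:30 Mar 2, 2004 + 1h25m = 10:55 Mar 2, 2004.
Curing is complete: 10:55 Mar 2, 2004 + 7h20m = 18:15 Mar 2, 2004.
The compost is screened: 18:15 Mar 2, 2004 + 1h = 19:15 Mar 2, 2004.

19:15 on 2004-03-02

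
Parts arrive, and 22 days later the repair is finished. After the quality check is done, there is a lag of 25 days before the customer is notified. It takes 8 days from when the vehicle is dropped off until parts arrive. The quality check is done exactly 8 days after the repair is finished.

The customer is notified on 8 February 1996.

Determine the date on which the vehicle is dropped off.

The customer is notified: Feb 8, 1996.
The quality check is done: Feb 8, 1996 − 25 days = Jan 14, 1996.
The repair is finished: Jan 14, 1996 − 8 days = Jan 6, 1996.
Parts arrive: Jan 6, 1996 − 22 days = Dec 15, 1995.
The vehicle is dropped off: Dec 15, 1995 − 8 days = Dec 7, 1995.

7 December 1995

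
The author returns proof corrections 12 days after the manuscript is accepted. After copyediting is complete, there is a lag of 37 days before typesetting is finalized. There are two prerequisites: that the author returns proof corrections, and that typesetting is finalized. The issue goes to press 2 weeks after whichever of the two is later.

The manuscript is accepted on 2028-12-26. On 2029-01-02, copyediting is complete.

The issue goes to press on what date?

2029-02-22

The manuscript is accepted: Dec 26, 2028.
The author returns proof corrections: Dec 26, 2028 + 12 days = Jan 7, 2029.
Copyediting is complete: Jan 2, 2029.
Typesetting is finalized: Jan 2, 2029 + 37 days = Feb 8, 2029.
Both prerequisites met — the author returns proof corrections (Jan 7, 2029), typesetting is finalized (Feb 8, 2029); the later is Feb 8, 2029.
The issue goes to press: Feb 8, 2029 + 2 weeks = Feb 22, 2029.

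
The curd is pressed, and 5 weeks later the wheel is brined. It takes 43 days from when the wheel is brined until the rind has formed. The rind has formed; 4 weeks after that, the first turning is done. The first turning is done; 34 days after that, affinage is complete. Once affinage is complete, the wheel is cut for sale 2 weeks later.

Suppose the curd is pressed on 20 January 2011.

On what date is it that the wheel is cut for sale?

23 June 2011

The curd is pressed: Jan 20, 2011.
The wheel is brined: Jan 20, 2011 + 5 weeks = Feb 24, 2011.
The rind has formed: Feb 24, 2011 + 43 days = Apr 8, 2011.
The first turning is done: Apr 8, 2011 + 4 weeks = May 6, 2011.
Affinage is complete: May 6, 2011 + 34 days = Jun 9, 2011.
The wheel is cut for sale: Jun 9, 2011 + 2 weeks = Jun 23, 2011.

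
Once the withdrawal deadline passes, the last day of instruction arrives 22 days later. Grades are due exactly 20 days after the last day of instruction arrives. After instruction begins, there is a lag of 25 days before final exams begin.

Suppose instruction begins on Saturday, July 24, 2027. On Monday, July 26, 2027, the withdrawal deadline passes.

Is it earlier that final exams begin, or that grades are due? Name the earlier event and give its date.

Instruction begins: Jul 24, 2027.
Final exams begin: Jul 24, 2027 + 25 days = Aug 18, 2027.
The withdrawal deadline passes: Jul 26, 2027.
The last day of instruction arrives: Jul 26, 2027 + 22 days = Aug 17, 2027.
Grades are due: Aug 17, 2027 + 20 days = Sep 6, 2027.
Comparing: final exams begin on Aug 18, 2027 vs grades are due on Sep 6, 2027. Earlier: final exams begin.

Final exams begin — Wednesday, August 18, 2027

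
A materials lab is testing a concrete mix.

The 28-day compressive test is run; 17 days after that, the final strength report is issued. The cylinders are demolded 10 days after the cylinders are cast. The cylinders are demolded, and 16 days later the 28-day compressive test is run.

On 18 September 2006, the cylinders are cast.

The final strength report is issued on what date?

The cylinders are cast: Sep 18, 2006.
The cylinders are demolded: Sep 18, 2006 + 10 days = Sep 28, 2006.
The 28-day compressive test is run: Sep 28, 2006 + 16 days = Oct 14, 2006.
The final strength report is issued: Oct 14, 2006 + 17 days = Oct 31, 2006.

31 October 2006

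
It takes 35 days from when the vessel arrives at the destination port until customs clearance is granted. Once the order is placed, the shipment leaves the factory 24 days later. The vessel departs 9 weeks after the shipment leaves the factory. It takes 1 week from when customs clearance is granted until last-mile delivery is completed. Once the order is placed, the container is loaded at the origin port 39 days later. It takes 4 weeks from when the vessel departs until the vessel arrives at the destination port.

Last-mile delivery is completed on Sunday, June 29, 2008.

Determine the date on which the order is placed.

Last-mile delivery is completed: Jun 29, 2008.
Customs clearance is granted: Jun 29, 2008 − 1 week = Jun 22, 2008.
The vessel arrives at the destination port: Jun 22, 2008 − 35 days = May 18, 2008.
The vessel departs: May 18, 2008 − 4 weeks = Apr 20, 2008.
The shipment leaves the factory: Apr 20, 2008 − 9 weeks = Feb 17, 2008.
The order is placed: Feb 17, 2008 − 24 days = Jan 24, 2008.

Thursday, January 24, 2008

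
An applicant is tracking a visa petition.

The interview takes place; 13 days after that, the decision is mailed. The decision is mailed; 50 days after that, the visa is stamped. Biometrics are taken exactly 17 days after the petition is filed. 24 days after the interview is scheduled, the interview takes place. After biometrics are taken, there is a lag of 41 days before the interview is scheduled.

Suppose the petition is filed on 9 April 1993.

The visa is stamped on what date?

The petition is filed: Apr 9, 1993.
Biometrics are taken: Apr 9, 1993 + 17 days = Apr 26, 1993.
The interview is scheduled: Apr 26, 1993 + 41 days = Jun 6, 1993.
The interview takes place: Jun 6, 1993 + 24 days = Jun 30, 1993.
The decision is mailed: Jun 30, 1993 + 13 days = Jul 13, 1993.
The visa is stamped: Jul 13, 1993 + 50 days = Sep 1, 1993.

1 September 1993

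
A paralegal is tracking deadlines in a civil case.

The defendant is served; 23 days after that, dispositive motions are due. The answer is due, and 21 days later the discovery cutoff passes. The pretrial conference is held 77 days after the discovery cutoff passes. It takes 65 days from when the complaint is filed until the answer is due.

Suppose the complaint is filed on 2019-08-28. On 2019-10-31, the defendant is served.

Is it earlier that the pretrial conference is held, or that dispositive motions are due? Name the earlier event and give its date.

The complaint is filed: Aug 28, 2019.
The answer is due: Aug 28, 2019 + 65 days = Nov 1, 2019.
The discovery cutoff passes: Nov 1, 2019 + 21 days = Nov 22, 2019.
The pretrial conference is held: Nov 22, 2019 + 77 days = Feb 7, 2020.
The defendant is served: Oct 31, 2019.
Dispositive motions are due: Oct 31, 2019 + 23 days = Nov 23, 2019.
Comparing: the pretrial conference is held on Feb 7, 2020 vs dispositive motions are due on Nov 23, 2019. Earlier: dispositive motions are due.

Dispositive motions are due — 2019-11-23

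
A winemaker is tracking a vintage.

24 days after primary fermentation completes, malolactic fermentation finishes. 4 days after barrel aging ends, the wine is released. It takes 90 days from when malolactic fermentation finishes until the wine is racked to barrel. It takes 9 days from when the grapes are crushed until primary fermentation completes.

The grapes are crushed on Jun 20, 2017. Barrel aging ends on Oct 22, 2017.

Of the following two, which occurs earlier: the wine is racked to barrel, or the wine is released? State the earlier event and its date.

The wine is racked to barrel — Oct 21, 2017

The grapes are crushed: Jun 20, 2017.
Primary fermentation completes: Jun 20, 2017 + 9 days = Jun 29, 2017.
Malolactic fermentation finishes: Jun 29, 2017 + 24 days = Jul 23, 2017.
The wine is racked to barrel: Jul 23, 2017 + 90 days = Oct 21, 2017.
Barrel aging ends: Oct 22, 2017.
The wine is released: Oct 22, 2017 + 4 days = Oct 26, 2017.
Comparing: the wine is racked to barrel on Oct 21, 2017 vs the wine is released on Oct 26, 2017. Earlier: the wine is racked to barrel.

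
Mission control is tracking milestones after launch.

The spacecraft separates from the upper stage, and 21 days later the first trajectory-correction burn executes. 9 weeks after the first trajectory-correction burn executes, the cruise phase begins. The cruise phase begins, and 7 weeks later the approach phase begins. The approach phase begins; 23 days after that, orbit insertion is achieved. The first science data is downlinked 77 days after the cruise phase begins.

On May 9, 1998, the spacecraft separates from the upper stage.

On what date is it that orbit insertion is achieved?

Oct 12, 1998

The spacecraft separates from the upper stage: May 9, 1998.
The first trajectory-correction burn executes: May 9, 1998 + 21 days = May 30, 1998.
The cruise phase begins: May 30, 1998 + 9 weeks = Aug 1, 1998.
The approach phase begins: Aug 1, 1998 + 7 weeks = Sep 19, 1998.
Orbit insertion is achieved: Sep 19, 1998 + 23 days = Oct 12, 1998.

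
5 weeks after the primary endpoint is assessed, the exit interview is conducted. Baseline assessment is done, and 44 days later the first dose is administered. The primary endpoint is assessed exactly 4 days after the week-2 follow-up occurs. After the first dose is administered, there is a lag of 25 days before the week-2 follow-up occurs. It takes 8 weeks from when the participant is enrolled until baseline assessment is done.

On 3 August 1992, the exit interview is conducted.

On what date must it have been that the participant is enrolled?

21 February 1992

The exit interview is conducted: Aug 3, 1992.
The primary endpoint is assessed: Aug 3, 1992 − 5 weeks = Jun 29, 1992.
The week-2 follow-up occurs: Jun 29, 1992 − 4 days = Jun 25, 1992.
The first dose is administered: Jun 25, 1992 − 25 days = May 31, 1992.
Baseline assessment is done: May 31, 1992 − 44 days = Apr 17, 1992.
The participant is enrolled: Apr 17, 1992 − 8 weeks = Feb 21, 1992.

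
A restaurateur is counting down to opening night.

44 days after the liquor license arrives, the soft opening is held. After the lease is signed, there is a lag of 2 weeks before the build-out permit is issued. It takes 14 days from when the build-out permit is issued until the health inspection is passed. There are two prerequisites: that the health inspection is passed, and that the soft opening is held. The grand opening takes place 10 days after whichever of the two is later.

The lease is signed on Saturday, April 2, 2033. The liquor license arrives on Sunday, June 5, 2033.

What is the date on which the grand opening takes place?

Friday, July 29, 2033

The lease is signed: Apr 2, 2033.
The build-out permit is issued: Apr 2, 2033 + 2 weeks = Apr 16, 2033.
The health inspection is passed: Apr 16, 2033 + 14 days = Apr 30, 2033.
The liquor license arrives: Jun 5, 2033.
The soft opening is held: Jun 5, 2033 + 44 days = Jul 19, 2033.
Both prerequisites met — the health inspection is passed (Apr 30, 2033), the soft opening is held (Jul 19, 2033); the later is Jul 19, 2033.
The grand opening takes place: Jul 19, 2033 + 10 days = Jul 29, 2033.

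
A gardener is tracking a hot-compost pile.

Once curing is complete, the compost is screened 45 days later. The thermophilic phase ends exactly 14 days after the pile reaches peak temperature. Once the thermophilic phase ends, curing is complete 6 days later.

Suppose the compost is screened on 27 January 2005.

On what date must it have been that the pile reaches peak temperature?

The compost is screened: Jan 27, 2005.
Curing is complete: Jan 27, 2005 − 45 days = Dec 13, 2004.
The thermophilic phase ends: Dec 13, 2004 − 6 days = Dec 7, 2004.
The pile reaches peak temperature: Dec 7, 2004 − 14 days = Nov 23, 2004.

23 November 2004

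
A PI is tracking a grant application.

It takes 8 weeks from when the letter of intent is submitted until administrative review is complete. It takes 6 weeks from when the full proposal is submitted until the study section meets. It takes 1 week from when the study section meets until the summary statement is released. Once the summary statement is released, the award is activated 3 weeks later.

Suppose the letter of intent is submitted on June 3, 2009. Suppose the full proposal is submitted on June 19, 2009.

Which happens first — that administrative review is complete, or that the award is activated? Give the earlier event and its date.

Administrative review is complete — July 29, 2009

The letter of intent is submitted: Jun 3, 2009.
Administrative review is complete: Jun 3, 2009 + 8 weeks = Jul 29, 2009.
The full proposal is submitted: Jun 19, 2009.
The study section meets: Jun 19, 2009 + 6 weeks = Jul 31, 2009.
The summary statement is released: Jul 31, 2009 + 1 week = Aug 7, 2009.
The award is activated: Aug 7, 2009 + 3 weeks = Aug 28, 2009.
Comparing: administrative review is complete on Jul 29, 2009 vs the award is activated on Aug 28, 2009. Earlier: administrative review is complete.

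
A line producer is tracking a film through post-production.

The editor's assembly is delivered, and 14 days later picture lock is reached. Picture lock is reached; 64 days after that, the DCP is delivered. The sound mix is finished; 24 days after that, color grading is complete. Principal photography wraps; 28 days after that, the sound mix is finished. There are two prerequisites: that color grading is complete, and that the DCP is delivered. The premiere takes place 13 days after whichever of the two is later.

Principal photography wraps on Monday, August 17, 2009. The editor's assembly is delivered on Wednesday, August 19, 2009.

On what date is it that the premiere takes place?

Wednesday, November 18, 2009

Principal photography wraps: Aug 17, 2009.
The sound mix is finished: Aug 17, 2009 + 28 days = Sep 14, 2009.
Color grading is complete: Sep 14, 2009 + 24 days = Oct 8, 2009.
The editor's assembly is delivered: Aug 19, 2009.
Picture lock is reached: Aug 19, 2009 + 14 days = Sep 2, 2009.
The DCP is delivered: Sep 2, 2009 + 64 days = Nov 5, 2009.
Both prerequisites met — color grading is complete (Oct 8, 2009), the DCP is delivered (Nov 5, 2009); the later is Nov 5, 2009.
The premiere takes place: Nov 5, 2009 + 13 days = Nov 18, 2009.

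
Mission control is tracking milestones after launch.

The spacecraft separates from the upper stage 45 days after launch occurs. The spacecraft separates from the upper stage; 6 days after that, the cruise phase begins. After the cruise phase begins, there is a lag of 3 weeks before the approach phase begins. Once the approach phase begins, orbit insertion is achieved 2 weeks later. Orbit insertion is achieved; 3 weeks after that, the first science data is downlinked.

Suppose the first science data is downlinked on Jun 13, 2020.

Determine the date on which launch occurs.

The first science data is downlinked: Jun 13, 2020.
Orbit insertion is achieved: Jun 13, 2020 − 3 weeks = May 23, 2020.
The approach phase begins: May 23, 2020 − 2 weeks = May 9, 2020.
The cruise phase begins: May 9, 2020 − 3 weeks = Apr 18, 2020.
The spacecraft separates from the upper stage: Apr 18, 2020 − 6 days = Apr 12, 2020.
Launch occurs: Apr 12, 2020 − 45 days = Feb 27, 2020.

Feb 27, 2020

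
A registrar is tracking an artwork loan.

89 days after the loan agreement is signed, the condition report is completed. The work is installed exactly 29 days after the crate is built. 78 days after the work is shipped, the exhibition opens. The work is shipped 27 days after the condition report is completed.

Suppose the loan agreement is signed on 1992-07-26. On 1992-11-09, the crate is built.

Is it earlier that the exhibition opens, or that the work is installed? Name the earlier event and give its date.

The loan agreement is signed: Jul 26, 1992.
The condition report is completed: Jul 26, 1992 + 89 days = Oct 23, 1992.
The work is shipped: Oct 23, 1992 + 27 days = Nov 19, 1992.
The exhibition opens: Nov 19, 1992 + 78 days = Feb 5, 1993.
The crate is built: Nov 9, 1992.
The work is installed: Nov 9, 1992 + 29 days = Dec 8, 1992.
Comparing: the exhibition opens on Feb 5, 1993 vs the work is installed on Dec 8, 1992. Earlier: the work is installed.

The work is installed — 1992-12-08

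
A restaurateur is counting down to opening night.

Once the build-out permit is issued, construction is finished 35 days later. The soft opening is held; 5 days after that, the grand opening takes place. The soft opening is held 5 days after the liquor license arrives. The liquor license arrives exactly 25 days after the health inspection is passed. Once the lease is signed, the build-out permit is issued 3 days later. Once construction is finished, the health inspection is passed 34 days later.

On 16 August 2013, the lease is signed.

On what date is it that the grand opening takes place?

The lease is signed: Aug 16, 2013.
The build-out permit is issued: Aug 16, 2013 + 3 days = Aug 19, 2013.
Construction is finished: Aug 19, 2013 + 35 days = Sep 23, 2013.
The health inspection is passed: Sep 23, 2013 + 34 days = Oct 27, 2013.
The liquor license arrives: Oct 27, 2013 + 25 days = Nov 21, 2013.
The soft opening is held: Nov 21, 2013 + 5 days = Nov 26, 2013.
The grand opening takes place: Nov 26, 2013 + 5 days = Dec 1, 2013.

1 December 2013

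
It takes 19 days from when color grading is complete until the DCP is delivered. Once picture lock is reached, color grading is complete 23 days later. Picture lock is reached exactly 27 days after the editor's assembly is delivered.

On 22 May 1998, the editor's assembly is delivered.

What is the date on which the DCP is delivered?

The editor's assembly is delivered: May 22, 1998.
Picture lock is reached: May 22, 1998 + 27 days = Jun 18, 1998.
Color grading is complete: Jun 18, 1998 + 23 days = Jul 11, 1998.
The DCP is delivered: Jul 11, 1998 + 19 days = Jul 30, 1998.

30 July 1998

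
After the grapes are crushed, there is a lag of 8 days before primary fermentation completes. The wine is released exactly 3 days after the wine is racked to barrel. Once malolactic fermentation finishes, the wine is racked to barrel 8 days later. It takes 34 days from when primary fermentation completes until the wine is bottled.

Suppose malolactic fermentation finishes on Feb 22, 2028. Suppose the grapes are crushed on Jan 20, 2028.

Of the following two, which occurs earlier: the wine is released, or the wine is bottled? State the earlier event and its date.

Malolactic fermentation finishes: Feb 22, 2028.
The wine is racked to barrel: Feb 22, 2028 + 8 days = Mar 1, 2028.
The wine is released: Mar 1, 2028 + 3 days = Mar 4, 2028.
The grapes are crushed: Jan 20, 2028.
Primary fermentation completes: Jan 20, 2028 + 8 days = Jan 28, 2028.
The wine is bottled: Jan 28, 2028 + 34 days = Mar 2, 2028.
Comparing: the wine is released on Mar 4, 2028 vs the wine is bottled on Mar 2, 2028. Earlier: the wine is bottled.

The wine is bottled — Mar 2, 2028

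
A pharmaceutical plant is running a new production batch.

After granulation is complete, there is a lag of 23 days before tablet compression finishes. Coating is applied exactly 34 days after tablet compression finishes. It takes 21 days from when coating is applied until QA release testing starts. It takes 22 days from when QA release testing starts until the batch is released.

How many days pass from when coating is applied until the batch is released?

43 days

Causal path: coating is applied → QA release testing starts → the batch is released.
Total delay along the path: 21 + 22 = 43 days.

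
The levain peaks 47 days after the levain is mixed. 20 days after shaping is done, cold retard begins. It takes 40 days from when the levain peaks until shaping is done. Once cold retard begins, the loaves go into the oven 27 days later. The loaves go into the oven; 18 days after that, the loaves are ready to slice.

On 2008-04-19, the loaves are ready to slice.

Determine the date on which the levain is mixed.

2007-11-19

The loaves are ready to slice: Apr 19, 2008.
The loaves go into the oven: Apr 19, 2008 − 18 days = Apr 1, 2008.
Cold retard begins: Apr 1, 2008 − 27 days = Mar 5, 2008.
Shaping is done: Mar 5, 2008 − 20 days = Feb 14, 2008.
The levain peaks: Feb 14, 2008 − 40 days = Jan 5, 2008.
The levain is mixed: Jan 5, 2008 − 47 days = Nov 19, 2007.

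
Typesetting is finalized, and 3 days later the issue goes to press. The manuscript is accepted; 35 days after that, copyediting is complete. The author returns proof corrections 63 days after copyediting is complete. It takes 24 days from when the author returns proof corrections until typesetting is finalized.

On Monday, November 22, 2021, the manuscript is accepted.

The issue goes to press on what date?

Sunday, March 27, 2022

The manuscript is accepted: Nov 22, 2021.
Copyediting is complete: Nov 22, 2021 + 35 days = Dec 27, 2021.
The author returns proof corrections: Dec 27, 2021 + 63 days = Feb 28, 2022.
Typesetting is finalized: Feb 28, 2022 + 24 days = Mar 24, 2022.
The issue goes to press: Mar 24, 2022 + 3 days = Mar 27, 2022.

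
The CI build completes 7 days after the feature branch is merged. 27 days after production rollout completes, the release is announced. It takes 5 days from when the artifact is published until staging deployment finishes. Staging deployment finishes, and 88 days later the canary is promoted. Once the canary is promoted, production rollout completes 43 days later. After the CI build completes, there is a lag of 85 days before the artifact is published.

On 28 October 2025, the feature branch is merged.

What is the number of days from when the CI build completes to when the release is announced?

248 days

Causal path: the CI build completes → the artifact is published → staging deployment finishes → the canary is promoted → production rollout completes → the release is announced.
Total delay along the path: 85 + 5 + 88 + 43 + 27 = 248 days.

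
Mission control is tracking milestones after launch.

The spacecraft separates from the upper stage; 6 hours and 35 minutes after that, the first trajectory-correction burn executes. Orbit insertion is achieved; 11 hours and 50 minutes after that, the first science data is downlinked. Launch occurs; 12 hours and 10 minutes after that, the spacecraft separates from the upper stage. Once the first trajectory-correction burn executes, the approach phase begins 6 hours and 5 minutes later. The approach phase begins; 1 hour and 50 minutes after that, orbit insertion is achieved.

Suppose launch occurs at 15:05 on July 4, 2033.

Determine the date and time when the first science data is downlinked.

Launch occurs: 15:05 Jul 4, 2033.
The spacecraft separates from the upper stage: 15:05 Jul 4, 2033 + 12h10m = 03:15 Jul 5, 2033.
The first trajectory-correction burn executes: 03:15 Jul 5, 2033 + 6h35m = 09:50 Jul 5, 2033.
The approach phase begins: 09:50 Jul 5, 2033 + 6h05m = 15:55 Jul 5, 2033.
Orbit insertion is achieved: 15:55 Jul 5, 2033 + 1h50m = 17:45 Jul 5, 2033.
The first science data is downlinked: 17:45 Jul 5, 2033 + 11h50m = 05:35 Jul 6, 2033.

05:35 on July 6, 2033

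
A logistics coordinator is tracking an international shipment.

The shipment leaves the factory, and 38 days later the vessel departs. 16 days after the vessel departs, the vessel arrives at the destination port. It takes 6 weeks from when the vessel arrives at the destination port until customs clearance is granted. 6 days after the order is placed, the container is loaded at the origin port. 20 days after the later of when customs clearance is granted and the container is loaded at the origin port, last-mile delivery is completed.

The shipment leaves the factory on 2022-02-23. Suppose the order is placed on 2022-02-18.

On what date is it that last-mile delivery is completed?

The shipment leaves the factory: Feb 23, 2022.
The vessel departs: Feb 23, 2022 + 38 days = Apr 2, 2022.
The vessel arrives at the destination port: Apr 2, 2022 + 16 days = Apr 18, 2022.
Customs clearance is granted: Apr 18, 2022 + 6 weeks = May 30, 2022.
The order is placed: Feb 18, 2022.
The container is loaded at the origin port: Feb 18, 2022 + 6 days = Feb 24, 2022.
Both prerequisites met — customs clearance is granted (May 30, 2022), the container is loaded at the origin port (Feb 24, 2022); the later is May 30, 2022.
Last-mile delivery is completed: May 30, 2022 + 20 days = Jun 19, 2022.

2022-06-19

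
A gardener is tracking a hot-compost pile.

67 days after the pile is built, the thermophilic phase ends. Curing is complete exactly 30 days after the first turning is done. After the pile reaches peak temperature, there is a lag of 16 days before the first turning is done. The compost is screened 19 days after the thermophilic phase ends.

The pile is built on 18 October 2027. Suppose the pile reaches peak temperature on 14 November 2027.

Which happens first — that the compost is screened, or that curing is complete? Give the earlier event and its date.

The pile is built: Oct 18, 2027.
The thermophilic phase ends: Oct 18, 2027 + 67 days = Dec 24, 2027.
The compost is screened: Dec 24, 2027 + 19 days = Jan 12, 2028.
The pile reaches peak temperature: Nov 14, 2027.
The first turning is done: Nov 14, 2027 + 16 days = Nov 30, 2027.
Curing is complete: Nov 30, 2027 + 30 days = Dec 30, 2027.
Comparing: the compost is screened on Jan 12, 2028 vs curing is complete on Dec 30, 2027. Earlier: curing is complete.

Curing is complete — 30 December 2027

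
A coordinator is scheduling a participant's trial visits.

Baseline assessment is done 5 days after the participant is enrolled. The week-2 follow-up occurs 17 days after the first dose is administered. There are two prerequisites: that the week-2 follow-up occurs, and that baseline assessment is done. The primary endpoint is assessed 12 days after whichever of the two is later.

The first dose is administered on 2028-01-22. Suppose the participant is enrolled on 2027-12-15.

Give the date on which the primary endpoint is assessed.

2028-02-20

The first dose is administered: Jan 22, 2028.
The week-2 follow-up occurs: Jan 22, 2028 + 17 days = Feb 8, 2028.
The participant is enrolled: Dec 15, 2027.
Baseline assessment is done: Dec 15, 2027 + 5 days = Dec 20, 2027.
Both prerequisites met — the week-2 follow-up occurs (Feb 8, 2028), baseline assessment is done (Dec 20, 2027); the later is Feb 8, 2028.
The primary endpoint is assessed: Feb 8, 2028 + 12 days = Feb 20, 2028.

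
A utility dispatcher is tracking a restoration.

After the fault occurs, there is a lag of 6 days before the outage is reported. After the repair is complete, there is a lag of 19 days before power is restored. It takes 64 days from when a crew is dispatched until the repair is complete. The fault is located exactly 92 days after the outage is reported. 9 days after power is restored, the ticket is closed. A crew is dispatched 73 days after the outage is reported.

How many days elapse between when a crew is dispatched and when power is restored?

83 days

Causal path: a crew is dispatched → the repair is complete → power is restored.
Total delay along the path: 64 + 19 = 83 days.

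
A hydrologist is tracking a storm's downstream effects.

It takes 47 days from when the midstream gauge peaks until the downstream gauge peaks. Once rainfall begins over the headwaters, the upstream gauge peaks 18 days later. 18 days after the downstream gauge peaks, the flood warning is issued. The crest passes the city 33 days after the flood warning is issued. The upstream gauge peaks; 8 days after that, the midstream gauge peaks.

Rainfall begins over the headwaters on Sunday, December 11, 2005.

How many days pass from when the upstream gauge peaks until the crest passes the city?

106 days

Causal path: the upstream gauge peaks → the midstream gauge peaks → the downstream gauge peaks → the flood warning is issued → the crest passes the city.
Total delay along the path: 8 + 47 + 18 + 33 = 106 days.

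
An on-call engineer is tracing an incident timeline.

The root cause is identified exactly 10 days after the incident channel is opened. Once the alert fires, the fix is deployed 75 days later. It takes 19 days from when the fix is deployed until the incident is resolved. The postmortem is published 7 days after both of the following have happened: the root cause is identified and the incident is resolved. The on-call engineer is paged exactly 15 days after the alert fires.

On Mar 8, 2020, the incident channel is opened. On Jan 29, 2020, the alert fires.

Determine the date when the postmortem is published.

May 9, 2020

The incident channel is opened: Mar 8, 2020.
The root cause is identified: Mar 8, 2020 + 10 days = Mar 18, 2020.
The alert fires: Jan 29, 2020.
The fix is deployed: Jan 29, 2020 + 75 days = Apr 13, 2020.
The incident is resolved: Apr 13, 2020 + 19 days = May 2, 2020.
Both prerequisites met — the root cause is identified (Mar 18, 2020), the incident is resolved (May 2, 2020); the later is May 2, 2020.
The postmortem is published: May 2, 2020 + 7 days = May 9, 2020.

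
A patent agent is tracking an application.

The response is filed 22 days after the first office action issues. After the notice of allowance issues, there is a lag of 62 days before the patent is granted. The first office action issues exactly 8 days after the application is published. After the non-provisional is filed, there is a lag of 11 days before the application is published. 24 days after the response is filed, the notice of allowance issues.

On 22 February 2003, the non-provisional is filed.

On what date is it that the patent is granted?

The non-provisional is filed: Feb 22, 2003.
The application is published: Feb 22, 2003 + 11 days = Mar 5, 2003.
The first office action issues: Mar 5, 2003 + 8 days = Mar 13, 2003.
The response is filed: Mar 13, 2003 + 22 days = Apr 4, 2003.
The notice of allowance issues: Apr 4, 2003 + 24 days = Apr 28, 2003.
The patent is granted: Apr 28, 2003 + 62 days = Jun 29, 2003.

29 June 2003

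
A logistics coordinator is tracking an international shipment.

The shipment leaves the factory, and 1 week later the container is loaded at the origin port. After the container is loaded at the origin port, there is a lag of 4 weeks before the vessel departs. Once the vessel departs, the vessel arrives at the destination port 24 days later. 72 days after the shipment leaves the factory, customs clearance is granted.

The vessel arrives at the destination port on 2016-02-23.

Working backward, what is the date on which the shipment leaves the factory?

The vessel arrives at the destination port: Feb 23, 2016.
The vessel departs: Feb 23, 2016 − 24 days = Jan 30, 2016.
The container is loaded at the origin port: Jan 30, 2016 − 4 weeks = Jan 2, 2016.
The shipment leaves the factory: Jan 2, 2016 − 1 week = Dec 26, 2015.

2015-12-26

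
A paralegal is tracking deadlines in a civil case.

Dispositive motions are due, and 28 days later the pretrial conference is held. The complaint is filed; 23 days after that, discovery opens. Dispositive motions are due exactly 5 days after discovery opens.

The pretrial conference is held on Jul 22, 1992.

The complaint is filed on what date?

The pretrial conference is held: Jul 22, 1992.
Dispositive motions are due: Jul 22, 1992 − 28 days = Jun 24, 1992.
Discovery opens: Jun 24, 1992 − 5 days = Jun 19, 1992.
The complaint is filed: Jun 19, 1992 − 23 days = May 27, 1992.

May 27, 1992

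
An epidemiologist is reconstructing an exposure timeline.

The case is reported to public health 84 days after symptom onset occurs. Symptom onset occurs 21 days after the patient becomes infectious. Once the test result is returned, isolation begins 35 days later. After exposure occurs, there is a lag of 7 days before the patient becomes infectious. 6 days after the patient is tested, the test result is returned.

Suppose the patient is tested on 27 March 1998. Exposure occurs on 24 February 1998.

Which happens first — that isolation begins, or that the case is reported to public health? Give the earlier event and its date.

Isolation begins — 7 May 1998

The patient is tested: Mar 27, 1998.
The test result is returned: Mar 27, 1998 + 6 days = Apr 2, 1998.
Isolation begins: Apr 2, 1998 + 35 days = May 7, 1998.
Exposure occurs: Feb 24, 1998.
The patient becomes infectious: Feb 24, 1998 + 7 days = Mar 3, 1998.
Symptom onset occurs: Mar 3, 1998 + 21 days = Mar 24, 1998.
The case is reported to public health: Mar 24, 1998 + 84 days = Jun 16, 1998.
Comparing: isolation begins on May 7, 1998 vs the case is reported to public health on Jun 16, 1998. Earlier: isolation begins.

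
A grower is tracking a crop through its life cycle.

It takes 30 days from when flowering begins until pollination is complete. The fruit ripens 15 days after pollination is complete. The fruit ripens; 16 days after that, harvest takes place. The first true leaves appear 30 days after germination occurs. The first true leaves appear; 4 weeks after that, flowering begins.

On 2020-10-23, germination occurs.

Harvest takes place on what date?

Germination occurs: Oct 23, 2020.
The first true leaves appear: Oct 23, 2020 + 30 days = Nov 22, 2020.
Flowering begins: Nov 22, 2020 + 4 weeks = Dec 20, 2020.
Pollination is complete: Dec 20, 2020 + 30 days = Jan 19, 2021.
The fruit ripens: Jan 19, 2021 + 15 days = Feb 3, 2021.
Harvest takes place: Feb 3, 2021 + 16 days = Feb 19, 2021.

2021-02-19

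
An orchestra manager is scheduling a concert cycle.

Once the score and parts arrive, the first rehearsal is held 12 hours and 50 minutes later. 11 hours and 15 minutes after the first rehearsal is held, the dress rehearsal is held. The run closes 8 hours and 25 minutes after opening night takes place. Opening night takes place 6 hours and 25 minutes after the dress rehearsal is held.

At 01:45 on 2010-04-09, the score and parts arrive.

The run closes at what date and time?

16:40 on 2010-04-10

The score and parts arrive: 01:45 Apr 9, 2010.
The first rehearsal is held: 01:45 Apr 9, 2010 + 12h50m = 14:35 Apr 9, 2010.
The dress rehearsal is held: 14:35 Apr 9, 2010 + 11h15m = 01:50 Apr 10, 2010.
Opening night takes place: 01:50 Apr 10, 2010 + 6h25m = 08:15 Apr 10, 2010.
The run closes: 08:15 Apr 10, 2010 + 8h25m = 16:40 Apr 10, 2010.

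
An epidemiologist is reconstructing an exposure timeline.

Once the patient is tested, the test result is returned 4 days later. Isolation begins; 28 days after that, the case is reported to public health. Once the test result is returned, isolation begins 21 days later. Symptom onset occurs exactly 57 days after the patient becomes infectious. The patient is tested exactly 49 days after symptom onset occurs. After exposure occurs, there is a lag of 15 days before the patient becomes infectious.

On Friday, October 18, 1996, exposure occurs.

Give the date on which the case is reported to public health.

Exposure occurs: Oct 18, 1996.
The patient becomes infectious: Oct 18, 1996 + 15 days = Nov 2, 1996.
Symptom onset occurs: Nov 2, 1996 + 57 days = Dec 29, 1996.
The patient is tested: Dec 29, 1996 + 49 days = Feb 16, 1997.
The test result is returned: Feb 16, 1997 + 4 days = Feb 20, 1997.
Isolation begins: Feb 20, 1997 + 21 days = Mar 13, 1997.
The case is reported to public health: Mar 13, 1997 + 28 days = Apr 10, 1997.

Thursday, April 10, 1997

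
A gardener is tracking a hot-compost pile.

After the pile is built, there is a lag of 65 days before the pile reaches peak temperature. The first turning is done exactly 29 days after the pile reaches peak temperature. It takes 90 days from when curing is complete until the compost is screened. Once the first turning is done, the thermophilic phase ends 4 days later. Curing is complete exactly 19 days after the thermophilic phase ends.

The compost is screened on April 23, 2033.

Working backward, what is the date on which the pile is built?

The compost is screened: Apr 23, 2033.
Curing is complete: Apr 23, 2033 − 90 days = Jan 23, 2033.
The thermophilic phase ends: Jan 23, 2033 − 19 days = Jan 4, 2033.
The first turning is done: Jan 4, 2033 − 4 days = Dec 31, 2032.
The pile reaches peak temperature: Dec 31, 2032 − 29 days = Dec 2, 2032.
The pile is built: Dec 2, 2032 − 65 days = Sep 28, 2032.

September 28, 2032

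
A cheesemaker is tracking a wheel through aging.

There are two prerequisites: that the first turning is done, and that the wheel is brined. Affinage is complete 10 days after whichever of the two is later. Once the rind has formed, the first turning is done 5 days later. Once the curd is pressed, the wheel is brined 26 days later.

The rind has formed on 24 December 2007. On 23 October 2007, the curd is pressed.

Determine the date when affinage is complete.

The rind has formed: Dec 24, 2007.
The first turning is done: Dec 24, 2007 + 5 days = Dec 29, 2007.
The curd is pressed: Oct 23, 2007.
The wheel is brined: Oct 23, 2007 + 26 days = Nov 18, 2007.
Both prerequisites met — the first turning is done (Dec 29, 2007), the wheel is brined (Nov 18, 2007); the later is Dec 29, 2007.
Affinage is complete: Dec 29, 2007 + 10 days = Jan 8, 2008.

8 January 2008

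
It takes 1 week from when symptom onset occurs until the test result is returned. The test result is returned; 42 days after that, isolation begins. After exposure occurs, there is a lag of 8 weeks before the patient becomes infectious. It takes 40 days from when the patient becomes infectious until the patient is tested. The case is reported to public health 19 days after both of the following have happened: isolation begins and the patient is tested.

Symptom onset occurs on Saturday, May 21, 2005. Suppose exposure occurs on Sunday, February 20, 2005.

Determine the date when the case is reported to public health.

Symptom onset occurs: May 21, 2005.
The test result is returned: May 21, 2005 + 1 week = May 28, 2005.
Isolation begins: May 28, 2005 + 42 days = Jul 9, 2005.
Exposure occurs: Feb 20, 2005.
The patient becomes infectious: Feb 20, 2005 + 8 weeks = Apr 17, 2005.
The patient is tested: Apr 17, 2005 + 40 days = May 27, 2005.
Both prerequisites met — isolation begins (Jul 9, 2005), the patient is tested (May 27, 2005); the later is Jul 9, 2005.
The case is reported to public health: Jul 9, 2005 + 19 days = Jul 28, 2005.

Thursday, July 28, 2005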